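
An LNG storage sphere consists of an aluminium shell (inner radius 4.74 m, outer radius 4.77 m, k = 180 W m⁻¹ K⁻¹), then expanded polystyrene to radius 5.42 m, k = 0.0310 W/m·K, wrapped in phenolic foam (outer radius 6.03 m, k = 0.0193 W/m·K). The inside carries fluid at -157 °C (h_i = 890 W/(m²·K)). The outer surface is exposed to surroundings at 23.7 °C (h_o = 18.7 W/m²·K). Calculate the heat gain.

Q = 1280 W

Series thermal resistances, inner to outer:
  R_conv,in = 1/(4πr²h) = 1/(4π·4.74²·890) = 3.980×10^-6 K/W
  R_aluminium = (1/4.74 − 1/4.77)/(4πk) = 0.001327/(4π·180) = 5.866×10^-7 K/W
  R_expanded polystyrene = (1/4.77 − 1/5.42)/(4πk) = 0.02514/(4π·0.0310) = 0.06454 K/W
  R_phenolic foam = (1/5.42 − 1/6.03)/(4πk) = 0.01866/(4π·0.0193) = 0.07696 K/W
  R_conv,out = 1/(4πr²h) = 1/(4π·6.03²·18.7) = 1.170×10^-4 K/W
ΣR = 3.980×10^-6 + 5.866×10^-7 + 0.06454 + 0.07696 + 1.170×10^-4 = 0.1416 K/W
Q = ΔT/ΣR = (-157 °C − 23.7 °C)/0.1416 = -1280 W
(Negative Q ⇒ heat flows inward; heat gain = 1280 W.)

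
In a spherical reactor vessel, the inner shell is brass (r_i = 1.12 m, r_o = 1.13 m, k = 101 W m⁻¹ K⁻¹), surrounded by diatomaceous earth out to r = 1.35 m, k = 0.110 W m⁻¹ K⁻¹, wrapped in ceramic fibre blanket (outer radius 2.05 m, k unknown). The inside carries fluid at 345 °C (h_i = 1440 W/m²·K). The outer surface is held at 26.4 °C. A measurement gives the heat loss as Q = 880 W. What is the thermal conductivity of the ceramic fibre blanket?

ΣR = ΔT/Q = |345 − 26.4|/880 = 0.3620 K/W
Known resistances:
  R_conv,in = 1/(4πr²h) = 1/(4π·1.12²·1440) = 4.405×10^-5 K/W
  R_brass = (1/1.12 − 1/1.13)/(4πk) = 0.007901/(4π·101) = 6.225×10^-6 K/W
  R_diatomaceous earth = (1/1.13 − 1/1.35)/(4πk) = 0.1442/(4π·0.110) = 0.1043 K/W
R_ceramic fibre blanket = ΣR − ΣR_known = 0.3620 − 0.1044 = 0.2576 K/W
(1/r₁−1/r₂)/(4πk) = 0.2576 ⇒ k = 0.2529/(4π·0.2576) = 0.0781 W/m·K

k = 0.0781 W/m·K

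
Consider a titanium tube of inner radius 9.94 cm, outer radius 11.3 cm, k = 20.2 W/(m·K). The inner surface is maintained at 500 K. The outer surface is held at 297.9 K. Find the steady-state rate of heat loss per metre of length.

Q' = 2πk·ΔT/ln(r₂/r₁) = 2π × 20.2 × 202.1 / ln(0.113/0.0994) = 2.00×10^5 W/m

Q' = 2.00×10^5 W/m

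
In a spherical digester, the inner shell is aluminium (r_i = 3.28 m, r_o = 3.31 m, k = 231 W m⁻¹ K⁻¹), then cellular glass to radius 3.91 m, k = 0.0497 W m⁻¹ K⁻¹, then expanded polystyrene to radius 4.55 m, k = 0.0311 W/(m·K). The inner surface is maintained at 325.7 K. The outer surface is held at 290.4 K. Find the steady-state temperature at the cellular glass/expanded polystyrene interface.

T = 309.9 K

Resistance network (inner→outer):
  R_aluminium = (1/3.28 − 1/3.31)/(4πk) = 0.002763/(4π·231) = 9.519×10^-7 K/W
  R_cellular glass = (1/3.31 − 1/3.91)/(4πk) = 0.04636/(4π·0.0497) = 0.07423 K/W
  R_expanded polystyrene = (1/3.91 − 1/4.55)/(4πk) = 0.03597/(4π·0.0311) = 0.09205 K/W
ΣR = 9.519×10^-7 + 0.07423 + 0.09205 = 0.1663 K/W
Q = ΔT/ΣR = (325.7 K − 290.4 K)/0.1663 = 212.3 W
From the inner boundary to the cellular glass/expanded polystyrene interface, ΣR_partial = 0.07423 K/W.
T_interface = T_in − Q·ΣR_partial = 325.7 K − (212.3)(0.07423) = 309.9 K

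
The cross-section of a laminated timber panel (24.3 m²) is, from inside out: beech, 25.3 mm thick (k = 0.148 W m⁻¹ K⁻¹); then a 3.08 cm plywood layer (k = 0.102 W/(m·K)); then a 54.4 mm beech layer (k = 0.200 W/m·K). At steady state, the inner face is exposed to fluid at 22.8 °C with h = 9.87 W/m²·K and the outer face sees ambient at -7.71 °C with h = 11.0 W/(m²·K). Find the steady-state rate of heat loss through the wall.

Series thermal resistances, inner to outer:
  R_conv,in = 1/(hA) = 1/(9.87·24.3) = 0.004169 K/W
  R_beech = L/(kA) = 0.0253/(0.148·24.3) = 0.007035 K/W
  R_plywood = L/(kA) = 0.0308/(0.102·24.3) = 0.01243 K/W
  R_beech = L/(kA) = 0.0544/(0.200·24.3) = 0.01119 K/W
  R_conv,out = 1/(hA) = 1/(11.0·24.3) = 0.003741 K/W
ΣR = 0.004169 + 0.007035 + 0.01243 + 0.01119 + 0.003741 = 0.03857 K/W
Q = ΔT/ΣR = (22.8 °C − -7.71 °C)/0.03857 = 791 W

Q = 791 W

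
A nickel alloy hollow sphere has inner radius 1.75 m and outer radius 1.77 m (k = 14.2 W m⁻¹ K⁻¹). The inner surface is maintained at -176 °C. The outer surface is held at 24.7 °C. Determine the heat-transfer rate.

Q = 4πk·ΔT/(1/r₁ − 1/r₂) = 4π × 14.2 × 200.7 / (1/1.75 − 1/1.77) = 5.55×10^6 W

Q = 5550 kW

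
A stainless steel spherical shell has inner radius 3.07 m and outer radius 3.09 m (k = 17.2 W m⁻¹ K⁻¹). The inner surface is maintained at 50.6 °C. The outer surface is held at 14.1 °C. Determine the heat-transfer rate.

Q = 4πk·ΔT/(1/r₁ − 1/r₂) = 4π × 17.2 × 36.5 / (1/3.07 − 1/3.09) = 3.74×10^6 W

Q = 3740 kW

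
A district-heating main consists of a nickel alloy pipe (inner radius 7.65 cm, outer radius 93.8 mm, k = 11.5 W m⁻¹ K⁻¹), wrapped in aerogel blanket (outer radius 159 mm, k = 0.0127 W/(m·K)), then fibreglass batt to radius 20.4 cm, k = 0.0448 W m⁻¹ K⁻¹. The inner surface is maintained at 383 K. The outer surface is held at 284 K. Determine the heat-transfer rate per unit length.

Resistance network (inner→outer):
  R'_nickel alloy = ln(0.0938/0.0765)/(2πk) = 0.2039/(2π·11.5) = 0.002822 m·K/W
  R'_aerogel blanket = ln(0.159/0.0938)/(2πk) = 0.5277/(2π·0.0127) = 6.614 m·K/W
  R'_fibreglass batt = ln(0.204/0.159)/(2πk) = 0.2492/(2π·0.0448) = 0.8854 m·K/W
ΣR = 0.002822 + 6.614 + 0.8854 = 7.502 m·K/W
Q' = ΔT/ΣR = (383 K − 284 K)/7.502 = 13.2 W/m

Q' = 13.2 W/m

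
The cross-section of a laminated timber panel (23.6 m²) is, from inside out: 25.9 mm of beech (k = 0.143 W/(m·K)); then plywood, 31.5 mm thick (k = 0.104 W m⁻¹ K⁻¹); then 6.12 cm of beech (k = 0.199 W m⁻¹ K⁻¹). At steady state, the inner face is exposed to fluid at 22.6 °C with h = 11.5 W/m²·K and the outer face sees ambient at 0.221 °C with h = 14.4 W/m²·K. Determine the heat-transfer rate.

Q = 557 W

Treat each layer as a resistance in series:
  R_conv,in = 1/(hA) = 1/(11.5·23.6) = 0.003685 K/W
  R_beech = L/(kA) = 0.0259/(0.143·23.6) = 0.007675 K/W
  R_plywood = L/(kA) = 0.0315/(0.104·23.6) = 0.01283 K/W
  R_beech = L/(kA) = 0.0612/(0.199·23.6) = 0.01303 K/W
  R_conv,out = 1/(hA) = 1/(14.4·23.6) = 0.002943 K/W
ΣR = 0.003685 + 0.007675 + 0.01283 + 0.01303 + 0.002943 = 0.04016 K/W
Q = ΔT/ΣR = (22.6 °C − 0.221 °C)/0.04016 = 557 W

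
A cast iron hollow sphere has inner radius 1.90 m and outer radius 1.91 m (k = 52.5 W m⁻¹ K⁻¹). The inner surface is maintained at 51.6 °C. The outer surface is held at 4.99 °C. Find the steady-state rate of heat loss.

Q = 1.12×10^7 W

Q = 4πk·ΔT/(1/r₁ − 1/r₂) = 4π × 52.5 × 46.61 / (1/1.90 − 1/1.91) = 1.12×10^7 W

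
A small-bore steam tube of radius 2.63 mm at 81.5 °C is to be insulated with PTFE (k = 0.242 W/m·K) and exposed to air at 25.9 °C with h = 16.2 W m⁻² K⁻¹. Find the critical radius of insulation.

r_cr = 1.49 cm

For a cylinder, r_cr = k_ins/h = 0.242/16.2 = 0.0149 m = 1.49 cm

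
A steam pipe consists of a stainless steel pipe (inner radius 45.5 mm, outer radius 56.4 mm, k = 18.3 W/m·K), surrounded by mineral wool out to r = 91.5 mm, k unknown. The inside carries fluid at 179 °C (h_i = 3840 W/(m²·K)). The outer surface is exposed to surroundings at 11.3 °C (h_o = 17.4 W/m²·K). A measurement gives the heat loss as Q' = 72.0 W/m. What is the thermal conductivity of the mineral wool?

ΣR = ΔT/Q' = |179 − 11.3|/72.0 = 2.329 m·K/W
Known resistances:
  R'_conv,in = 1/(2πr h) = 1/(2π·0.0455·3840) = 9.109×10^-4 m·K/W
  R'_stainless steel = ln(0.0564/0.0455)/(2πk) = 0.2148/(2π·18.3) = 0.001868 m·K/W
  R'_conv,out = 1/(2πr h) = 1/(2π·0.0915·17.4) = 0.09997 m·K/W
R_mineral wool = ΣR − ΣR_known = 2.329 − 0.1027 = 2.226 m·K/W
ln(r₂/r₁)/(2πk) = 2.226 ⇒ k = 0.4839/(2π·2.226) = 0.0346 W/m·K

k = 0.0346 W/m·K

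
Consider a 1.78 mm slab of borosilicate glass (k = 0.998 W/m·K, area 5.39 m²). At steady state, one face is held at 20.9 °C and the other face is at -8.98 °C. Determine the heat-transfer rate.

Q = 90.3 kW

Q = kA·ΔT/L = 0.998 × 5.39 × |20.9 °C − -8.98 °C| / 0.00178 = 90300 W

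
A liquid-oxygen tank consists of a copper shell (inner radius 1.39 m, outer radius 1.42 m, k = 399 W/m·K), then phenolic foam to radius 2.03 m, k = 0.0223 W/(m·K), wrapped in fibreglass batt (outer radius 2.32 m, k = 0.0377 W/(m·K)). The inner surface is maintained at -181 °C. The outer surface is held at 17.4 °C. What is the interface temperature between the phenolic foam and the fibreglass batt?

T = -11.7 °C

Treat each layer as a resistance in series:
  R_copper = (1/1.39 − 1/1.42)/(4πk) = 0.01520/(4π·399) = 3.031×10^-6 K/W
  R_phenolic foam = (1/1.42 − 1/2.03)/(4πk) = 0.2116/(4π·0.0223) = 0.7551 K/W
  R_fibreglass batt = (1/2.03 − 1/2.32)/(4πk) = 0.06158/(4π·0.0377) = 0.1300 K/W
ΣR = 3.031×10^-6 + 0.7551 + 0.1300 = 0.8851 K/W
Q = ΔT/ΣR = (-181 °C − 17.4 °C)/0.8851 = -224.2 W
From the inner boundary to the phenolic foam/fibreglass batt interface, ΣR_partial = 0.7551 K/W.
T_interface = T_in − Q·ΣR_partial = -181 °C − (-224.2)(0.7551) = -11.7 °C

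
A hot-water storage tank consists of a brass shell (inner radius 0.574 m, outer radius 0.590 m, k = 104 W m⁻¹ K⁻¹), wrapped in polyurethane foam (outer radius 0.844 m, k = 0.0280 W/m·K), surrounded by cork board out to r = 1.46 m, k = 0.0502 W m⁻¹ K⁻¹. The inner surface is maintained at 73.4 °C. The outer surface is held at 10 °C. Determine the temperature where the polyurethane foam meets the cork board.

Treat each layer as a resistance in series:
  R_brass = (1/0.574 − 1/0.590)/(4πk) = 0.04725/(4π·104) = 3.615×10^-5 K/W
  R_polyurethane foam = (1/0.590 − 1/0.844)/(4πk) = 0.5101/(4π·0.0280) = 1.450 K/W
  R_cork board = (1/0.844 − 1/1.46)/(4πk) = 0.4999/(4π·0.0502) = 0.7924 K/W
ΣR = 3.615×10^-5 + 1.450 + 0.7924 = 2.242 K/W
Q = ΔT/ΣR = (73.4 °C − 10 °C)/2.242 = 28.28 W
From the inner boundary to the polyurethane foam/cork board interface, ΣR_partial = 1.450 K/W.
T_interface = T_in − Q·ΣR_partial = 73.4 °C − (28.28)(1.450) = 32.4 °C

T = 32.4 °C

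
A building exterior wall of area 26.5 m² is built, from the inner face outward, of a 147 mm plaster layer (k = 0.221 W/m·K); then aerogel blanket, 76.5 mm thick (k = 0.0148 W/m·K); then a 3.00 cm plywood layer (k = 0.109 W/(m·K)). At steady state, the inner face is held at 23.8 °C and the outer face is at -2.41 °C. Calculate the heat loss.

Q = 114 W

Treat each layer as a resistance in series:
  R_plaster = L/(kA) = 0.147/(0.221·26.5) = 0.02510 K/W
  R_aerogel blanket = L/(kA) = 0.0765/(0.0148·26.5) = 0.1951 K/W
  R_plywood = L/(kA) = 0.0300/(0.109·26.5) = 0.01039 K/W
ΣR = 0.02510 + 0.1951 + 0.01039 = 0.2306 K/W
Q = ΔT/ΣR = (23.8 °C − -2.41 °C)/0.2306 = 114 W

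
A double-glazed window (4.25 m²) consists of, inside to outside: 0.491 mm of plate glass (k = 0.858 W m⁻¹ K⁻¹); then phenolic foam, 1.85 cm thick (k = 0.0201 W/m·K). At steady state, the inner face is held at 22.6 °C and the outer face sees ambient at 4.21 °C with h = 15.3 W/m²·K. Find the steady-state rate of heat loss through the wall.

Treat each layer as a resistance in series:
  R_plate glass = L/(kA) = 4.91×10^-4/(0.858·4.25) = 1.346×10^-4 K/W
  R_phenolic foam = L/(kA) = 0.0185/(0.0201·4.25) = 0.2166 K/W
  R_conv,out = 1/(hA) = 1/(15.3·4.25) = 0.01538 K/W
ΣR = 1.346×10^-4 + 0.2166 + 0.01538 = 0.2321 K/W
Q = ΔT/ΣR = (22.6 °C − 4.21 °C)/0.2321 = 79.2 W

Q = 79.2 W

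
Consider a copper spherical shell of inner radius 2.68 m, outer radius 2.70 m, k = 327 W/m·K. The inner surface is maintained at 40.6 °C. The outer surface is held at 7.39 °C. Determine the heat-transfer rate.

Q = 4πk·ΔT/(1/r₁ − 1/r₂) = 4π × 327 × 33.21 / (1/2.68 − 1/2.70) = 4.94×10^7 W

Q = 49400 kW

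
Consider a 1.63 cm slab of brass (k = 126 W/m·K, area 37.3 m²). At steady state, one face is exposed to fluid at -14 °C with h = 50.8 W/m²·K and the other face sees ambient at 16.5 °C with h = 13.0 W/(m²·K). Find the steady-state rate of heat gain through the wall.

Q = 11800 W

Resistance network (inner→outer):
  R_conv,in = 1/(hA) = 1/(50.8·37.3) = 5.277×10^-4 K/W
  R_brass = L/(kA) = 0.0163/(126·37.3) = 3.468×10^-6 K/W
  R_conv,out = 1/(hA) = 1/(13.0·37.3) = 0.002062 K/W
ΣR = 5.277×10^-4 + 3.468×10^-6 + 0.002062 = 0.002593 K/W
Q = ΔT/ΣR = (-14 °C − 16.5 °C)/0.002593 = -11800 W
(Negative Q ⇒ heat flows inward; heat gain = 11800 W.)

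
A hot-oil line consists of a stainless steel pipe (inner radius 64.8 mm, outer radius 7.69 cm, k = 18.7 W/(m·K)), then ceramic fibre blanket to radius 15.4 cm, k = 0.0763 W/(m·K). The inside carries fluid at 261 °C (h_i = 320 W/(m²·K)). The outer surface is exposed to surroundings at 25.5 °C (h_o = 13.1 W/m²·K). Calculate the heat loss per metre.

Q' = 153 W/m

Resistance network (inner→outer):
  R'_conv,in = 1/(2πr h) = 1/(2π·0.0648·320) = 0.007675 m·K/W
  R'_stainless steel = ln(0.0769/0.0648)/(2πk) = 0.1712/(2π·18.7) = 0.001457 m·K/W
  R'_ceramic fibre blanket = ln(0.154/0.0769)/(2πk) = 0.6944/(2π·0.0763) = 1.449 m·K/W
  R'_conv,out = 1/(2πr h) = 1/(2π·0.154·13.1) = 0.07889 m·K/W
ΣR = 0.007675 + 0.001457 + 1.449 + 0.07889 = 1.537 m·K/W
Q' = ΔT/ΣR = (261 °C − 25.5 °C)/1.537 = 153 W/m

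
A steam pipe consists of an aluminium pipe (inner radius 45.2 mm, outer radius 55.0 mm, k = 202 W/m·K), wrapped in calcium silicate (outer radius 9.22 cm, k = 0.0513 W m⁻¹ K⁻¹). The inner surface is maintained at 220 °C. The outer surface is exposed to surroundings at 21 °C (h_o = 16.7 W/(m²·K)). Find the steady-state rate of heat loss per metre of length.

Q' = 117 W/m

Resistance network (inner→outer):
  R'_aluminium = ln(0.0550/0.0452)/(2πk) = 0.1962/(2π·202) = 1.546×10^-4 m·K/W
  R'_calcium silicate = ln(0.0922/0.0550)/(2πk) = 0.5166/(2π·0.0513) = 1.603 m·K/W
  R'_conv,out = 1/(2πr h) = 1/(2π·0.0922·16.7) = 0.1034 m·K/W
ΣR = 1.546×10^-4 + 1.603 + 0.1034 = 1.707 m·K/W
Q' = ΔT/ΣR = (220 °C − 21 °C)/1.707 = 117 W/m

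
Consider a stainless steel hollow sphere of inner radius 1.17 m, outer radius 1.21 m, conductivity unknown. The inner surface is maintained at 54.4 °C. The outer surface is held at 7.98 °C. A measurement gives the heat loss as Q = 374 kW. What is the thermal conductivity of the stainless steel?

ΣR = ΔT/Q = |54.4 − 7.98|/3.74×10^5 = 1.241×10^-4 K/W
(1/r₁−1/r₂)/(4πk) = 1.241×10^-4 ⇒ k = 0.02825/(4π·1.241×10^-4) = 18.1 W/m·K

k = 18.1 W/m·K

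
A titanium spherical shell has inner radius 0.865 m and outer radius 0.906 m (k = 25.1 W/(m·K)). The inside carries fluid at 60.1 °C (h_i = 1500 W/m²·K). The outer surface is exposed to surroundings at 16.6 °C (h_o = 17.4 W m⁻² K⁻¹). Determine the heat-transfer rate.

Q = 7.49 kW

Resistance network (inner→outer):
  R_conv,in = 1/(4πr²h) = 1/(4π·0.865²·1500) = 7.090×10^-5 K/W
  R_titanium = (1/0.865 − 1/0.906)/(4πk) = 0.05232/(4π·25.1) = 1.659×10^-4 K/W
  R_conv,out = 1/(4πr²h) = 1/(4π·0.906²·17.4) = 0.005572 K/W
ΣR = 7.090×10^-5 + 1.659×10^-4 + 0.005572 = 0.005809 K/W
Q = ΔT/ΣR = (60.1 °C − 16.6 °C)/0.005809 = 7490 W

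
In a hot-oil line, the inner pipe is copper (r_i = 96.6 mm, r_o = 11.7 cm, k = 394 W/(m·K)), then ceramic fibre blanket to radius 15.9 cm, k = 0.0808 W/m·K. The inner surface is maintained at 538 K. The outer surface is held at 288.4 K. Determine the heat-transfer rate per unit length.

Series thermal resistances, inner to outer:
  R'_copper = ln(0.117/0.0966)/(2πk) = 0.1916/(2π·394) = 7.739×10^-5 m·K/W
  R'_ceramic fibre blanket = ln(0.159/0.117)/(2πk) = 0.3067/(2π·0.0808) = 0.6042 m·K/W
ΣR = 7.739×10^-5 + 0.6042 = 0.6043 m·K/W
Q' = ΔT/ΣR = (538 K − 288.4 K)/0.6043 = 413 W/m

Q' = 413 W/m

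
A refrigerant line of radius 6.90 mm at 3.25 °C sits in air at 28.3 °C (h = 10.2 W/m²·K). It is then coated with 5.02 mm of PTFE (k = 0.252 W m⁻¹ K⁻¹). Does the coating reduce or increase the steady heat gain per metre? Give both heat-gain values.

Critical radius for a cylinder: r_cr = k/h = 0.0247 m = 2.47 cm.
Outer radius after coating: r₂ = 0.00690 + 0.00502 = 0.01192 m.
Since r₁ < r_cr and r₂ ≤ r_cr, the coating moves toward the maximum at r_cr — heat gain rises.
Bare: R = 1/(2πr₁h) = 2.261 m·K/W; Q = 25.05/2.261 = 11.1 W/m.
Coated: R = R_cond + R_conv = 1.654 m·K/W; Q = 25.05/1.654 = 15.1 W/m.

increases: 11.1 → 15.1 W/m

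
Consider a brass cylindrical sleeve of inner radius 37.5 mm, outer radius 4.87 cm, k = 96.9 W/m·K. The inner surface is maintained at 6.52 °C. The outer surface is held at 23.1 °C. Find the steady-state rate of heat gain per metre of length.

Q' = 38.6 kW/m

Q' = 2πk·ΔT/ln(r₂/r₁) = 2π × 96.9 × 16.58 / ln(0.0487/0.0375) = 38600 W/m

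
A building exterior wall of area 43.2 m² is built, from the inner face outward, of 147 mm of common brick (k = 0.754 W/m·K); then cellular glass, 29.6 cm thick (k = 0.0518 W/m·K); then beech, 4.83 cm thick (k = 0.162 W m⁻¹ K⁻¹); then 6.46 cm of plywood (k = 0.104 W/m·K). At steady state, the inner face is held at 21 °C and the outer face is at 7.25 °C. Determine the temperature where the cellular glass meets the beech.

T = 9.10 °C

Treat each layer as a resistance in series:
  R_common brick = L/(kA) = 0.147/(0.754·43.2) = 0.004513 K/W
  R_cellular glass = L/(kA) = 0.296/(0.0518·43.2) = 0.1323 K/W
  R_beech = L/(kA) = 0.0483/(0.162·43.2) = 0.006902 K/W
  R_plywood = L/(kA) = 0.0646/(0.104·43.2) = 0.01438 K/W
ΣR = 0.004513 + 0.1323 + 0.006902 + 0.01438 = 0.1581 K/W
Q = ΔT/ΣR = (21 °C − 7.25 °C)/0.1581 = 86.97 W
From the inner boundary to the cellular glass/beech interface, ΣR_partial = 0.1368 K/W.
T_interface = T_in − Q·ΣR_partial = 21 °C − (86.97)(0.1368) = 9.10 °C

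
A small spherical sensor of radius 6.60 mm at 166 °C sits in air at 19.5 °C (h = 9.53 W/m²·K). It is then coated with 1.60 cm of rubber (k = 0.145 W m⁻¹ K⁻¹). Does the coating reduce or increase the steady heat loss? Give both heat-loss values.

increases: 0.764 → 1.95 W

Critical radius for a sphere: r_cr = 2k/h = 0.0304 m = 3.04 cm.
Outer radius after coating: r₂ = 0.00660 + 0.0160 = 0.02260 m.
Since r₁ < r_cr and r₂ ≤ r_cr, the coating moves toward the maximum at r_cr — heat loss rises.
Bare: R = 1/(4πr₁²h) = 191.7 K/W; Q = 146.5/191.7 = 0.764 W.
Coated: R = R_cond + R_conv = 75.22 K/W; Q = 146.5/75.22 = 1.95 W.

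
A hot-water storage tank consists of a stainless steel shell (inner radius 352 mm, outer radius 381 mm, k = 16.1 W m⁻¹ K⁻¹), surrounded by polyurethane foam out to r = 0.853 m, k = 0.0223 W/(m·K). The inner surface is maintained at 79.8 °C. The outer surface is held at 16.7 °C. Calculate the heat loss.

Series thermal resistances, inner to outer:
  R_stainless steel = (1/0.352 − 1/0.381)/(4πk) = 0.2162/(4π·16.1) = 0.001069 K/W
  R_polyurethane foam = (1/0.381 − 1/0.853)/(4πk) = 1.452/(4π·0.0223) = 5.183 K/W
ΣR = 0.001069 + 5.183 = 5.184 K/W
Q = ΔT/ΣR = (79.8 °C − 16.7 °C)/5.184 = 12.2 W

Q = 12.2 W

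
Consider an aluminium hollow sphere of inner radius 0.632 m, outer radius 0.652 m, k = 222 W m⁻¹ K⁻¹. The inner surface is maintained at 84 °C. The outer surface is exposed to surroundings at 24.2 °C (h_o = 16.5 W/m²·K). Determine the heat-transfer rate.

Resistance network (inner→outer):
  R_aluminium = (1/0.632 − 1/0.652)/(4πk) = 0.04854/(4π·222) = 1.740×10^-5 K/W
  R_conv,out = 1/(4πr²h) = 1/(4π·0.652²·16.5) = 0.01135 K/W
ΣR = 1.740×10^-5 + 0.01135 = 0.01137 K/W
Q = ΔT/ΣR = (84 °C − 24.2 °C)/0.01137 = 5260 W

Q = 5260 W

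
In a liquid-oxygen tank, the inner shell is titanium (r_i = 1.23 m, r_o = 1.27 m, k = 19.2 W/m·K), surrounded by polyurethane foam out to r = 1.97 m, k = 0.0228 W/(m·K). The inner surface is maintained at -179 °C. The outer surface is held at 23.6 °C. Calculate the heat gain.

Q = 207 W

Resistance network (inner→outer):
  R_titanium = (1/1.23 − 1/1.27)/(4πk) = 0.02561/(4π·19.2) = 1.061×10^-4 K/W
  R_polyurethane foam = (1/1.27 − 1/1.97)/(4πk) = 0.2798/(4π·0.0228) = 0.9765 K/W
ΣR = 1.061×10^-4 + 0.9765 = 0.9766 K/W
Q = ΔT/ΣR = (-179 °C − 23.6 °C)/0.9766 = -207 W
(Negative Q ⇒ heat flows inward; heat gain = 207 W.)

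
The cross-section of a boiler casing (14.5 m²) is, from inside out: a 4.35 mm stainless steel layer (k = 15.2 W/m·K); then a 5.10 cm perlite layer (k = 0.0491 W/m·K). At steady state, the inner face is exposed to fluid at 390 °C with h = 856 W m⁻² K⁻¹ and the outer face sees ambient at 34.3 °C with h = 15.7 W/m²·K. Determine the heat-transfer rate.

Series thermal resistances, inner to outer:
  R_conv,in = 1/(hA) = 1/(856·14.5) = 8.057×10^-5 K/W
  R_stainless steel = L/(kA) = 0.00435/(15.2·14.5) = 1.974×10^-5 K/W
  R_perlite = L/(kA) = 0.0510/(0.0491·14.5) = 0.07163 K/W
  R_conv,out = 1/(hA) = 1/(15.7·14.5) = 0.004393 K/W
ΣR = 8.057×10^-5 + 1.974×10^-5 + 0.07163 + 0.004393 = 0.07612 K/W
Q = ΔT/ΣR = (390 °C − 34.3 °C)/0.07612 = 4670 W

Q = 4.67 kW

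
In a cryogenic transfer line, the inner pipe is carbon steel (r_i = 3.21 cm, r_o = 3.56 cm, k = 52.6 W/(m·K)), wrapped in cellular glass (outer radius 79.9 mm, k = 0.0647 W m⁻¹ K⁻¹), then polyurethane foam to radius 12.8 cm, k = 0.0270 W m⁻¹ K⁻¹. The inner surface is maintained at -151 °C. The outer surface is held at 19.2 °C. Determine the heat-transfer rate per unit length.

Q' = 35.7 W/m

Series thermal resistances, inner to outer:
  R'_carbon steel = ln(0.0356/0.0321)/(2πk) = 0.1035/(2π·52.6) = 3.131×10^-4 m·K/W
  R'_cellular glass = ln(0.0799/0.0356)/(2πk) = 0.8084/(2π·0.0647) = 1.989 m·K/W
  R'_polyurethane foam = ln(0.128/0.0799)/(2πk) = 0.4713/(2π·0.0270) = 2.778 m·K/W
ΣR = 3.131×10^-4 + 1.989 + 2.778 = 4.767 m·K/W
Q' = ΔT/ΣR = (-151 °C − 19.2 °C)/4.767 = -35.7 W/m
(Negative Q' ⇒ heat flows inward; heat gain = 35.7 W/m.)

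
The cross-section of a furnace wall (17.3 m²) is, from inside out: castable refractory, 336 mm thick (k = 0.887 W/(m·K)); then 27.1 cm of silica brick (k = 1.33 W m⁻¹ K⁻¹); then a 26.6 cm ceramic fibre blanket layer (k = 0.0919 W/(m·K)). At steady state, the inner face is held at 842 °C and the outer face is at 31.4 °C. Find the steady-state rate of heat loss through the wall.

Treat each layer as a resistance in series:
  R_castable refractory = L/(kA) = 0.336/(0.887·17.3) = 0.02190 K/W
  R_silica brick = L/(kA) = 0.271/(1.33·17.3) = 0.01178 K/W
  R_ceramic fibre blanket = L/(kA) = 0.266/(0.0919·17.3) = 0.1673 K/W
ΣR = 0.02190 + 0.01178 + 0.1673 = 0.2010 K/W
Q = ΔT/ΣR = (842 °C − 31.4 °C)/0.2010 = 4030 W

Q = 4030 W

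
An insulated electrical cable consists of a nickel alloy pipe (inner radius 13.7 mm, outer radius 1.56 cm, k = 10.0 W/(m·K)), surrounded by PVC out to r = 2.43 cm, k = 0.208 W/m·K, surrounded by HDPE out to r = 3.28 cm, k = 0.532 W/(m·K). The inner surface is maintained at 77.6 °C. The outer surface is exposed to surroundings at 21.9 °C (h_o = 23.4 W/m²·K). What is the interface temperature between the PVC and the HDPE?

Treat each layer as a resistance in series:
  R'_nickel alloy = ln(0.0156/0.0137)/(2πk) = 0.1299/(2π·10.0) = 0.002067 m·K/W
  R'_PVC = ln(0.0243/0.0156)/(2πk) = 0.4432/(2π·0.208) = 0.3391 m·K/W
  R'_HDPE = ln(0.0328/0.0243)/(2πk) = 0.3000/(2π·0.532) = 0.08973 m·K/W
  R'_conv,out = 1/(2πr h) = 1/(2π·0.0328·23.4) = 0.2074 m·K/W
ΣR = 0.002067 + 0.3391 + 0.08973 + 0.2074 = 0.6383 m·K/W
Q' = ΔT/ΣR = (77.6 °C − 21.9 °C)/0.6383 = 87.26 W/m
From the inner boundary to the PVC/HDPE interface, ΣR_partial = 0.3412 m·K/W.
T_interface = T_in − Q'·ΣR_partial = 77.6 °C − (87.26)(0.3412) = 47.8 °C

T = 47.8 °C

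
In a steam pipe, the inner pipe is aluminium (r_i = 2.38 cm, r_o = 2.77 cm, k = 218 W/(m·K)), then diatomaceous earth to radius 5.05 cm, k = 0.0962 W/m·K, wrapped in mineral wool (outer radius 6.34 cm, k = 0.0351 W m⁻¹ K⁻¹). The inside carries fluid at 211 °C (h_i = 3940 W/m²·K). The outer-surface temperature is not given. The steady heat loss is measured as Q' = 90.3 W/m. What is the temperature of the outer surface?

T_out = 28.0 °C

Series resistances:
  R'_conv,in = 1/(2πr h) = 1/(2π·0.0238·3940) = 0.001697 m·K/W
  R'_aluminium = ln(0.0277/0.0238)/(2πk) = 0.1517/(2π·218) = 1.108×10^-4 m·K/W
  R'_diatomaceous earth = ln(0.0505/0.0277)/(2πk) = 0.6005/(2π·0.0962) = 0.9935 m·K/W
  R'_mineral wool = ln(0.0634/0.0505)/(2πk) = 0.2275/(2π·0.0351) = 1.032 m·K/W
ΣR = 2.027 m·K/W
ΔT = Q'·ΣR = 90.3 × 2.027 = 183.0 K
Heat flows outward, so T_out = T_in − ΔT = 211 − 183.0 = 28.0 °C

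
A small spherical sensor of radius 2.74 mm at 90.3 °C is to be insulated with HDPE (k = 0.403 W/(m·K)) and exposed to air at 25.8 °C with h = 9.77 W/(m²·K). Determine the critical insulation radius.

r_cr = 8.25 cm

For a sphere, r_cr = 2k_ins/h = 2·0.403/9.77 = 0.0825 m = 8.25 cm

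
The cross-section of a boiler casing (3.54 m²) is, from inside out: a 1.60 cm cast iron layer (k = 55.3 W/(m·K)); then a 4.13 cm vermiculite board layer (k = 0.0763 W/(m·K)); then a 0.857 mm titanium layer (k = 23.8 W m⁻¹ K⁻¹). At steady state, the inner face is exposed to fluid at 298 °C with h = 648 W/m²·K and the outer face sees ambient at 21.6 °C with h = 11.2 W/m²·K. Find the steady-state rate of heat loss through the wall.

Treat each layer as a resistance in series:
  R_conv,in = 1/(hA) = 1/(648·3.54) = 4.359×10^-4 K/W
  R_cast iron = L/(kA) = 0.0160/(55.3·3.54) = 8.173×10^-5 K/W
  R_vermiculite board = L/(kA) = 0.0413/(0.0763·3.54) = 0.1529 K/W
  R_titanium = L/(kA) = 8.57×10^-4/(23.8·3.54) = 1.017×10^-5 K/W
  R_conv,out = 1/(hA) = 1/(11.2·3.54) = 0.02522 K/W
ΣR = 4.359×10^-4 + 8.173×10^-5 + 0.1529 + 1.017×10^-5 + 0.02522 = 0.1786 K/W
Q = ΔT/ΣR = (298 °C − 21.6 °C)/0.1786 = 1550 W

Q = 1550 W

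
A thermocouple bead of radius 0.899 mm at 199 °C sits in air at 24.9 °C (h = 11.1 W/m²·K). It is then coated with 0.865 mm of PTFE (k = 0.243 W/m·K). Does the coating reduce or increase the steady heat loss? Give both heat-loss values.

Critical radius for a sphere: r_cr = 2k/h = 0.0438 m = 4.38 cm.
Outer radius after coating: r₂ = 8.99×10^-4 + 8.65×10^-4 = 0.001764 m.
Since r₁ < r_cr and r₂ ≤ r_cr, the coating moves toward the maximum at r_cr — heat loss rises.
Bare: R = 1/(4πr₁²h) = 8870 K/W; Q = 174.1/8870 = 0.0196 W.
Coated: R = R_cond + R_conv = 2483 K/W; Q = 174.1/2483 = 0.0701 W.

increases: 0.0196 → 0.0701 W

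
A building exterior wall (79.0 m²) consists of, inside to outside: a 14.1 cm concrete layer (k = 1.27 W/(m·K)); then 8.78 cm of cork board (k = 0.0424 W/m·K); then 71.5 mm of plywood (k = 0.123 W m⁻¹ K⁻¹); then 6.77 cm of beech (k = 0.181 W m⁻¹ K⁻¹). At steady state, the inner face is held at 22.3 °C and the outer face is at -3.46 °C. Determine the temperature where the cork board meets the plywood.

T = 4.38 °C

Resistance network (inner→outer):
  R_concrete = L/(kA) = 0.141/(1.27·79.0) = 0.001405 K/W
  R_cork board = L/(kA) = 0.0878/(0.0424·79.0) = 0.02621 K/W
  R_plywood = L/(kA) = 0.0715/(0.123·79.0) = 0.007358 K/W
  R_beech = L/(kA) = 0.0677/(0.181·79.0) = 0.004735 K/W
ΣR = 0.001405 + 0.02621 + 0.007358 + 0.004735 = 0.03971 K/W
Q = ΔT/ΣR = (22.3 °C − -3.46 °C)/0.03971 = 648.7 W
From the inner boundary to the cork board/plywood interface, ΣR_partial = 0.02762 K/W.
T_interface = T_in − Q·ΣR_partial = 22.3 °C − (648.7)(0.02762) = 4.38 °C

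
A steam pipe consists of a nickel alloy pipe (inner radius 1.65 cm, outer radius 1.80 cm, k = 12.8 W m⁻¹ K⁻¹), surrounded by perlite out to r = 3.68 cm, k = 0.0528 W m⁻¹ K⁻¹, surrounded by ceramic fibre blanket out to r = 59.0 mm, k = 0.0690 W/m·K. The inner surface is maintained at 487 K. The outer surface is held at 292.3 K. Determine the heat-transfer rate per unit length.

Series thermal resistances, inner to outer:
  R'_nickel alloy = ln(0.0180/0.0165)/(2πk) = 0.08701/(2π·12.8) = 0.001082 m·K/W
  R'_perlite = ln(0.0368/0.0180)/(2πk) = 0.7151/(2π·0.0528) = 2.156 m·K/W
  R'_ceramic fibre blanket = ln(0.0590/0.0368)/(2πk) = 0.4720/(2π·0.0690) = 1.089 m·K/W
ΣR = 0.001082 + 2.156 + 1.089 = 3.246 m·K/W
Q' = ΔT/ΣR = (487 K − 292.3 K)/3.246 = 60.0 W/m

Q' = 60.0 W/m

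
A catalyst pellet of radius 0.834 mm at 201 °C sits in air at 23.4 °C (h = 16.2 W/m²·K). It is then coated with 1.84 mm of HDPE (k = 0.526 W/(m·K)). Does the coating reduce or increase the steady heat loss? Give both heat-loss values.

increases: 0.0251 → 0.219 W

Critical radius for a sphere: r_cr = 2k/h = 0.0649 m = 6.49 cm.
Outer radius after coating: r₂ = 8.34×10^-4 + 0.00184 = 0.002674 m.
Since r₁ < r_cr and r₂ ≤ r_cr, the coating moves toward the maximum at r_cr — heat loss rises.
Bare: R = 1/(4πr₁²h) = 7062 K/W; Q = 177.6/7062 = 0.0251 W.
Coated: R = R_cond + R_conv = 811.8 K/W; Q = 177.6/811.8 = 0.219 W.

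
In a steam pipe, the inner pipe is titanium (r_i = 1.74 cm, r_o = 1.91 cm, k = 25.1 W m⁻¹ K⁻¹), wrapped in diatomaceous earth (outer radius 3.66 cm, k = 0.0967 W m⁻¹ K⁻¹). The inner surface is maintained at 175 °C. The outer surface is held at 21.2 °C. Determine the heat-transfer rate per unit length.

Treat each layer as a resistance in series:
  R'_titanium = ln(0.0191/0.0174)/(2πk) = 0.09322/(2π·25.1) = 5.911×10^-4 m·K/W
  R'_diatomaceous earth = ln(0.0366/0.0191)/(2πk) = 0.6504/(2π·0.0967) = 1.070 m·K/W
ΣR = 5.911×10^-4 + 1.070 = 1.071 m·K/W
Q' = ΔT/ΣR = (175 °C − 21.2 °C)/1.071 = 144 W/m

Q' = 144 W/m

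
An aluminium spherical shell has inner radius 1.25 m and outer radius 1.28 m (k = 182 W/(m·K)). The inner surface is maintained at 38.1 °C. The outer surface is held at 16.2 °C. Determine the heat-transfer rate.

Q = 4πk·ΔT/(1/r₁ − 1/r₂) = 4π × 182 × 21.9 / (1/1.25 − 1/1.28) = 2.67×10^6 W

Q = 2670 kW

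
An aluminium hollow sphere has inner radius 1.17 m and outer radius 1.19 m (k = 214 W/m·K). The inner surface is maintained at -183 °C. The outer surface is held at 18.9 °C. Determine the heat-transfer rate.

Q = 4πk·ΔT/(1/r₁ − 1/r₂) = 4π × 214 × 201.9 / (1/1.17 − 1/1.19) = 3.78×10^7 W

Q = 37800 kW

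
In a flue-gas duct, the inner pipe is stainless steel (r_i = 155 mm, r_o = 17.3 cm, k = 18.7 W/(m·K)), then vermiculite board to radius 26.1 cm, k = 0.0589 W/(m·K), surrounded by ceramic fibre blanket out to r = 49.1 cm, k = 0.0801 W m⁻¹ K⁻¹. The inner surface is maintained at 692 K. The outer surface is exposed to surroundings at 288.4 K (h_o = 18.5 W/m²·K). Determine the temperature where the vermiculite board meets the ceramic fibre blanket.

Series thermal resistances, inner to outer:
  R'_stainless steel = ln(0.173/0.155)/(2πk) = 0.1099/(2π·18.7) = 9.351×10^-4 m·K/W
  R'_vermiculite board = ln(0.261/0.173)/(2πk) = 0.4112/(2π·0.0589) = 1.111 m·K/W
  R'_ceramic fibre blanket = ln(0.491/0.261)/(2πk) = 0.6319/(2π·0.0801) = 1.256 m·K/W
  R'_conv,out = 1/(2πr h) = 1/(2π·0.491·18.5) = 0.01752 m·K/W
ΣR = 9.351×10^-4 + 1.111 + 1.256 + 0.01752 = 2.385 m·K/W
Q' = ΔT/ΣR = (692 K − 288.4 K)/2.385 = 169.2 W/m
From the inner boundary to the vermiculite board/ceramic fibre blanket interface, ΣR_partial = 1.112 m·K/W.
T_interface = T_in − Q'·ΣR_partial = 692 K − (169.2)(1.112) = 504 K

T = 504 K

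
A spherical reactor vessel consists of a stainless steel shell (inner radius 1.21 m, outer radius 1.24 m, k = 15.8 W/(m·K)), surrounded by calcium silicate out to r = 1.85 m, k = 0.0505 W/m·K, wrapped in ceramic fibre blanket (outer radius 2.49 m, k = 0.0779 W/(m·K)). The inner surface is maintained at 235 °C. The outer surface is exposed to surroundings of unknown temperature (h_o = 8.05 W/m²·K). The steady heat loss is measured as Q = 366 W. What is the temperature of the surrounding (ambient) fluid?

Series resistances:
  R_stainless steel = (1/1.21 − 1/1.24)/(4πk) = 0.01999/(4π·15.8) = 1.007×10^-4 K/W
  R_calcium silicate = (1/1.24 − 1/1.85)/(4πk) = 0.2659/(4π·0.0505) = 0.4190 K/W
  R_ceramic fibre blanket = (1/1.85 − 1/2.49)/(4πk) = 0.1389/(4π·0.0779) = 0.1419 K/W
  R_conv,out = 1/(4πr²h) = 1/(4π·2.49²·8.05) = 0.001594 K/W
ΣR = 0.5626 K/W
ΔT = Q·ΣR = 366 × 0.5626 = 205.9 K
Heat flows outward, so T_out = T_in − ΔT = 235 − 205.9 = 29.1 °C

T_out = 29.1 °C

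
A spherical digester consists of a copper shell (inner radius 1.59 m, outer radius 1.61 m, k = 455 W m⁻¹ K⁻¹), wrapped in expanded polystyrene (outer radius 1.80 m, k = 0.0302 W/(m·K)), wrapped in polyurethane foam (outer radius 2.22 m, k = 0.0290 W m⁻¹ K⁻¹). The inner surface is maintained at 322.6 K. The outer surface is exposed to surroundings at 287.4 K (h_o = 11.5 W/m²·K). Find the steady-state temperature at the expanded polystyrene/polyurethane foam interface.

Treat each layer as a resistance in series:
  R_copper = (1/1.59 − 1/1.61)/(4πk) = 0.007813/(4π·455) = 1.366×10^-6 K/W
  R_expanded polystyrene = (1/1.61 − 1/1.80)/(4πk) = 0.06556/(4π·0.0302) = 0.1728 K/W
  R_polyurethane foam = (1/1.80 − 1/2.22)/(4πk) = 0.1051/(4π·0.0290) = 0.2884 K/W
  R_conv,out = 1/(4πr²h) = 1/(4π·2.22²·11.5) = 0.001404 K/W
ΣR = 1.366×10^-6 + 0.1728 + 0.2884 + 0.001404 = 0.4626 K/W
Q = ΔT/ΣR = (322.6 K − 287.4 K)/0.4626 = 76.09 W
From the inner boundary to the expanded polystyrene/polyurethane foam interface, ΣR_partial = 0.1728 K/W.
T_interface = T_in − Q·ΣR_partial = 322.6 K − (76.09)(0.1728) = 309.5 K

T = 309.5 K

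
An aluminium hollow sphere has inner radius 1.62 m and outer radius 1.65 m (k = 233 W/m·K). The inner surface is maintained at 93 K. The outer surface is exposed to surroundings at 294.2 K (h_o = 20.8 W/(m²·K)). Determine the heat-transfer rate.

Treat each layer as a resistance in series:
  R_aluminium = (1/1.62 − 1/1.65)/(4πk) = 0.01122/(4π·233) = 3.833×10^-6 K/W
  R_conv,out = 1/(4πr²h) = 1/(4π·1.65²·20.8) = 0.001405 K/W
ΣR = 3.833×10^-6 + 0.001405 = 0.001409 K/W
Q = ΔT/ΣR = (93 K − 294.2 K)/0.001409 = -1.43×10^5 W
(Negative Q ⇒ heat flows inward; heat gain = 1.43×10^5 W.)

Q = 143 kW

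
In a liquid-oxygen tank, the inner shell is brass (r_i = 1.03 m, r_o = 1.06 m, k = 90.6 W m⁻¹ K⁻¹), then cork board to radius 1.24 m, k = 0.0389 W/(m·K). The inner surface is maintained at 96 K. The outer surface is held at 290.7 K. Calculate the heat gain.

Resistance network (inner→outer):
  R_brass = (1/1.03 − 1/1.06)/(4πk) = 0.02748/(4π·90.6) = 2.413×10^-5 K/W
  R_cork board = (1/1.06 − 1/1.24)/(4πk) = 0.1369/(4π·0.0389) = 0.2801 K/W
ΣR = 2.413×10^-5 + 0.2801 = 0.2801 K/W
Q = ΔT/ΣR = (96 K − 290.7 K)/0.2801 = -695 W
(Negative Q ⇒ heat flows inward; heat gain = 695 W.)

Q = 695 W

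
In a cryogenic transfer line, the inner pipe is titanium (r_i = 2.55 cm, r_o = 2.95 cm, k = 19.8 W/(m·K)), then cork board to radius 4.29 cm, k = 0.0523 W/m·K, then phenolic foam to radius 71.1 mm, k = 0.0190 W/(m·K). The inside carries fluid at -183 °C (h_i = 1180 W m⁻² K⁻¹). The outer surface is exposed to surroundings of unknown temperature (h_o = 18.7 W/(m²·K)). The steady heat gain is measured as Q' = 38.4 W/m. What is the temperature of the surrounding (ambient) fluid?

Series resistances:
  R'_conv,in = 1/(2πr h) = 1/(2π·0.0255·1180) = 0.005289 m·K/W
  R'_titanium = ln(0.0295/0.0255)/(2πk) = 0.1457/(2π·19.8) = 0.001171 m·K/W
  R'_cork board = ln(0.0429/0.0295)/(2πk) = 0.3745/(2π·0.0523) = 1.140 m·K/W
  R'_phenolic foam = ln(0.0711/0.0429)/(2πk) = 0.5052/(2π·0.0190) = 4.232 m·K/W
  R'_conv,out = 1/(2πr h) = 1/(2π·0.0711·18.7) = 0.1197 m·K/W
ΣR = 5.498 m·K/W
ΔT = Q'·ΣR = 38.4 × 5.498 = 211.1 K
Heat flows inward, so T_out = T_in + ΔT = -183 + 211.1 = 28.1 °C

T_out = 28.1 °C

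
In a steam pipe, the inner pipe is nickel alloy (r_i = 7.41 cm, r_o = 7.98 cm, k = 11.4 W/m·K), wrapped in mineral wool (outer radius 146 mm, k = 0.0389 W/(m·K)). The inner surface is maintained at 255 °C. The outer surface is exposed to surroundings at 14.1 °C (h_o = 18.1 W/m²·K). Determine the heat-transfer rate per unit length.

Q' = 95.1 W/m

Treat each layer as a resistance in series:
  R'_nickel alloy = ln(0.0798/0.0741)/(2πk) = 0.07411/(2π·11.4) = 0.001035 m·K/W
  R'_mineral wool = ln(0.146/0.0798)/(2πk) = 0.6041/(2π·0.0389) = 2.472 m·K/W
  R'_conv,out = 1/(2πr h) = 1/(2π·0.146·18.1) = 0.06023 m·K/W
ΣR = 0.001035 + 2.472 + 0.06023 = 2.533 m·K/W
Q' = ΔT/ΣR = (255 °C − 14.1 °C)/2.533 = 95.1 W/m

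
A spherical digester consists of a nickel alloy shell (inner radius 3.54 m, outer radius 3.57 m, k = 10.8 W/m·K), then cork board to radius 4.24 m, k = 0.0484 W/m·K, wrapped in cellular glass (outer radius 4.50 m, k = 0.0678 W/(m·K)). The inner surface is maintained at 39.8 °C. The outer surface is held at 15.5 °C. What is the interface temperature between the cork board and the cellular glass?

Series thermal resistances, inner to outer:
  R_nickel alloy = (1/3.54 − 1/3.57)/(4πk) = 0.002374/(4π·10.8) = 1.749×10^-5 K/W
  R_cork board = (1/3.57 − 1/4.24)/(4πk) = 0.04426/(4π·0.0484) = 0.07278 K/W
  R_cellular glass = (1/4.24 − 1/4.50)/(4πk) = 0.01363/(4π·0.0678) = 0.01599 K/W
ΣR = 1.749×10^-5 + 0.07278 + 0.01599 = 0.08879 K/W
Q = ΔT/ΣR = (39.8 °C − 15.5 °C)/0.08879 = 273.7 W
From the inner boundary to the cork board/cellular glass interface, ΣR_partial = 0.07280 K/W.
T_interface = T_in − Q·ΣR_partial = 39.8 °C − (273.7)(0.07280) = 19.9 °C

T = 19.9 °C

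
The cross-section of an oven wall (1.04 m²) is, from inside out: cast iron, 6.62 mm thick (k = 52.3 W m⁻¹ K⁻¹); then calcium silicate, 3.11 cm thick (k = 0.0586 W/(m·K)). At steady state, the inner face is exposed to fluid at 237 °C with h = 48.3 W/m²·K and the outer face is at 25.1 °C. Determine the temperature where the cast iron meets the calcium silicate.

Resistance network (inner→outer):
  R_conv,in = 1/(hA) = 1/(48.3·1.04) = 0.01991 K/W
  R_cast iron = L/(kA) = 0.00662/(52.3·1.04) = 1.217×10^-4 K/W
  R_calcium silicate = L/(kA) = 0.0311/(0.0586·1.04) = 0.5103 K/W
ΣR = 0.01991 + 1.217×10^-4 + 0.5103 = 0.5303 K/W
Q = ΔT/ΣR = (237 °C − 25.1 °C)/0.5303 = 399.6 W
From the inner boundary to the cast iron/calcium silicate interface, ΣR_partial = 0.02003 K/W.
T_interface = T_in − Q·ΣR_partial = 237 °C − (399.6)(0.02003) = 229 °C

T = 229 °C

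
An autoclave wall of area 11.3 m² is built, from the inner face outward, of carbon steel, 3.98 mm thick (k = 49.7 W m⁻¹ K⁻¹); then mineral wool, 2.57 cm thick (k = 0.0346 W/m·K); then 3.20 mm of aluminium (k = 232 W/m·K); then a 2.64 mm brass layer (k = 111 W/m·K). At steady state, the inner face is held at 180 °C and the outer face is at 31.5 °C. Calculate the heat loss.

Series thermal resistances, inner to outer:
  R_carbon steel = L/(kA) = 0.00398/(49.7·11.3) = 7.087×10^-6 K/W
  R_mineral wool = L/(kA) = 0.0257/(0.0346·11.3) = 0.06573 K/W
  R_aluminium = L/(kA) = 0.00320/(232·11.3) = 1.221×10^-6 K/W
  R_brass = L/(kA) = 0.00264/(111·11.3) = 2.105×10^-6 K/W
ΣR = 7.087×10^-6 + 0.06573 + 1.221×10^-6 + 2.105×10^-6 = 0.06574 K/W
Q = ΔT/ΣR = (180 °C − 31.5 °C)/0.06574 = 2260 W

Q = 2.26 kW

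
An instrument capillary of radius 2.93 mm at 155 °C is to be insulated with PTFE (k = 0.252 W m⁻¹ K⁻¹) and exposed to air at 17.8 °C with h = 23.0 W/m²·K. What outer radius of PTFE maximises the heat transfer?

For a cylinder, r_cr = k_ins/h = 0.252/23.0 = 0.0110 m = 1.10 cm

r_cr = 1.10 cm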